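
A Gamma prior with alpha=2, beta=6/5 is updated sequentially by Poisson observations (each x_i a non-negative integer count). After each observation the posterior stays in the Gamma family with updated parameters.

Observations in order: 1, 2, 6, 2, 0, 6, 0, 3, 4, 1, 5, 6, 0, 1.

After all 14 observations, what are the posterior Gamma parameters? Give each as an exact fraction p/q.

alpha=39, beta=76/5

obs 1: x=1 → posterior Gamma(3, 11/5)
obs 2: x=2 → posterior Gamma(5, 16/5)
obs 3: x=6 → posterior Gamma(11, 21/5)
obs 4: x=2 → posterior Gamma(13, 26/5)
obs 5: x=0 → posterior Gamma(13, 31/5)
obs 6: x=6 → posterior Gamma(19, 36/5)
obs 7: x=0 → posterior Gamma(19, 41/5)
obs 8: x=3 → posterior Gamma(22, 46/5)
obs 9: x=4 → posterior Gamma(26, 51/5)
obs 10: x=1 → posterior Gamma(27, 56/5)
obs 11: x=5 → posterior Gamma(32, 61/5)
obs 12: x=6 → posterior Gamma(38, 66/5)
obs 13: x=0 → posterior Gamma(38, 71/5)
obs 14: x=1 → posterior Gamma(39, 76/5)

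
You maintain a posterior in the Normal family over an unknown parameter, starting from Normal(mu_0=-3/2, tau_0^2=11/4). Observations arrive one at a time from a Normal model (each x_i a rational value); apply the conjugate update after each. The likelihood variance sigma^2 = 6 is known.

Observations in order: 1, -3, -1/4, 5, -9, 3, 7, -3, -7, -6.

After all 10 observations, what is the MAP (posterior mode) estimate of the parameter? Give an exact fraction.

obs 1: x=1 → posterior Normal(-5/7, 66/35)
obs 2: x=-3 → posterior Normal(-29/23, 33/23)
obs 3: x=-1/4 → posterior Normal(-81/76, 22/19)
obs 4: x=5 → posterior Normal(-23/272, 33/34)
obs 5: x=-9 → posterior Normal(-419/316, 66/79)
obs 6: x=3 → posterior Normal(-287/360, 11/15)
obs 7: x=7 → posterior Normal(21/404, 66/101)
obs 8: x=-3 → posterior Normal(-111/448, 33/56)
obs 9: x=-7 → posterior Normal(-419/492, 22/41)
obs 10: x=-6 → posterior Normal(-683/536, 33/67)

-683/536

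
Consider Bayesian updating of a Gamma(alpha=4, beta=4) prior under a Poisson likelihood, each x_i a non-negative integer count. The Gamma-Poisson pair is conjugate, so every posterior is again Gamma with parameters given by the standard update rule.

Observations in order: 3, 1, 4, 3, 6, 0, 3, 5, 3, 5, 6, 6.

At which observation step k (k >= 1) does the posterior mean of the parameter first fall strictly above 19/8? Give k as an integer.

k = 8

obs 1: x=3 → posterior Gamma(7, 5)
obs 2: x=1 → posterior Gamma(8, 6)
obs 3: x=4 → posterior Gamma(12, 7)
obs 4: x=3 → posterior Gamma(15, 8)
obs 5: x=6 → posterior Gamma(21, 9)
obs 6: x=0 → posterior Gamma(21, 10)
obs 7: x=3 → posterior Gamma(24, 11)
obs 8: x=5 → posterior Gamma(29, 12)
obs 9: x=3 → posterior Gamma(32, 13)
obs 10: x=5 → posterior Gamma(37, 14)
obs 11: x=6 → posterior Gamma(43, 15)
obs 12: x=6 → posterior Gamma(49, 16)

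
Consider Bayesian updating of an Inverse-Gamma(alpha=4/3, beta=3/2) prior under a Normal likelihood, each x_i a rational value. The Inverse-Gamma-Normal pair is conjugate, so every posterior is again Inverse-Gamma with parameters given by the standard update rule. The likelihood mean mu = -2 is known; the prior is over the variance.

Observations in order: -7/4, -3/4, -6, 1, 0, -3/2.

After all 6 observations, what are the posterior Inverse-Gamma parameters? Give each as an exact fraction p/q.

obs 1: x=-7/4 → posterior Inverse-Gamma(11/6, 49/32)
obs 2: x=-3/4 → posterior Inverse-Gamma(7/3, 37/16)
obs 3: x=-6 → posterior Inverse-Gamma(17/6, 165/16)
obs 4: x=1 → posterior Inverse-Gamma(10/3, 237/16)
obs 5: x=0 → posterior Inverse-Gamma(23/6, 269/16)
obs 6: x=-3/2 → posterior Inverse-Gamma(13/3, 271/16)

alpha=13/3, beta=271/16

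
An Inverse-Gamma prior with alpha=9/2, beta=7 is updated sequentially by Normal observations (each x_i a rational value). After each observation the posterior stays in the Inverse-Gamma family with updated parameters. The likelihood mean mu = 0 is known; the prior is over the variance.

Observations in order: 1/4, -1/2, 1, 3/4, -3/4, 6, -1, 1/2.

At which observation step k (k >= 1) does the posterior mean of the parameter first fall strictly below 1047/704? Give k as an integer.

obs 1: x=1/4 → posterior Inverse-Gamma(5, 225/32)
obs 2: x=-1/2 → posterior Inverse-Gamma(11/2, 229/32)
obs 3: x=1 → posterior Inverse-Gamma(6, 245/32)
obs 4: x=3/4 → posterior Inverse-Gamma(13/2, 127/16)
obs 5: x=-3/4 → posterior Inverse-Gamma(7, 263/32)
obs 6: x=6 → posterior Inverse-Gamma(15/2, 839/32)
obs 7: x=-1 → posterior Inverse-Gamma(8, 855/32)
obs 8: x=1/2 → posterior Inverse-Gamma(17/2, 859/32)

k = 4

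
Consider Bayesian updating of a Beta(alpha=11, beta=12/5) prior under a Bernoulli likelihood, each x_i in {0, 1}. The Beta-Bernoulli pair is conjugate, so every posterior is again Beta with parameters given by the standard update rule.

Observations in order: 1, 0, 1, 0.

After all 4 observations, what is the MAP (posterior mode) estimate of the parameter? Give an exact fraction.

60/77

obs 1: x=1 → posterior Beta(12, 12/5)
obs 2: x=0 → posterior Beta(12, 17/5)
obs 3: x=1 → posterior Beta(13, 17/5)
obs 4: x=0 → posterior Beta(13, 22/5)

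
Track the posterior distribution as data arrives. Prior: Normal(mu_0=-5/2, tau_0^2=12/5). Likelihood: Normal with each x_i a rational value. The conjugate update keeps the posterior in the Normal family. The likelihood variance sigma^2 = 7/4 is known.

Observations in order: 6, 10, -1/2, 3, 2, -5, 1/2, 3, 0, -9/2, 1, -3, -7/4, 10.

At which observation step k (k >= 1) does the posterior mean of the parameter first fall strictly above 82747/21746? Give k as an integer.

k = 2

obs 1: x=6 → posterior Normal(401/166, 84/83)
obs 2: x=10 → posterior Normal(1361/262, 84/131)
obs 3: x=-1/2 → posterior Normal(1313/358, 84/179)
obs 4: x=3 → posterior Normal(1601/454, 84/227)
obs 5: x=2 → posterior Normal(163/50, 84/275)
obs 6: x=-5 → posterior Normal(1313/646, 84/323)
obs 7: x=1/2 → posterior Normal(1361/742, 12/53)
obs 8: x=3 → posterior Normal(1649/838, 84/419)
obs 9: x=0 → posterior Normal(1649/934, 84/467)
obs 10: x=-9/2 → posterior Normal(1217/1030, 84/515)
obs 11: x=1 → posterior Normal(1313/1126, 84/563)
obs 12: x=-3 → posterior Normal(1025/1222, 84/611)
obs 13: x=-7/4 → posterior Normal(857/1318, 84/659)
obs 14: x=10 → posterior Normal(1817/1414, 12/101)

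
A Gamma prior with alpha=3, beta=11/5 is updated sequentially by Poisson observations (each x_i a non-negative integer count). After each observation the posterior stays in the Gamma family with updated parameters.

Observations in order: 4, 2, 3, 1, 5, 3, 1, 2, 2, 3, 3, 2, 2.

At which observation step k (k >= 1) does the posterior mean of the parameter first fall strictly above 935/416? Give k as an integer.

obs 1: x=4 → posterior Gamma(7, 16/5)
obs 2: x=2 → posterior Gamma(9, 21/5)
obs 3: x=3 → posterior Gamma(12, 26/5)
obs 4: x=1 → posterior Gamma(13, 31/5)
obs 5: x=5 → posterior Gamma(18, 36/5)
obs 6: x=3 → posterior Gamma(21, 41/5)
obs 7: x=1 → posterior Gamma(22, 46/5)
obs 8: x=2 → posterior Gamma(24, 51/5)
obs 9: x=2 → posterior Gamma(26, 56/5)
obs 10: x=3 → posterior Gamma(29, 61/5)
obs 11: x=3 → posterior Gamma(32, 66/5)
obs 12: x=2 → posterior Gamma(34, 71/5)
obs 13: x=2 → posterior Gamma(36, 76/5)

k = 3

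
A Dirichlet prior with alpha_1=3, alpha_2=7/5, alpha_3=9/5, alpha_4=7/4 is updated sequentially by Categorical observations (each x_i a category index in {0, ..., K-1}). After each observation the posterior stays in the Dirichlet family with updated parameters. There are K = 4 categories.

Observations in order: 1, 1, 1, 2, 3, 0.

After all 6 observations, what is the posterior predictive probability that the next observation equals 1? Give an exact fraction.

88/279

obs 1: x=1 → posterior Dirichlet(3, 12/5, 9/5, 7/4)
obs 2: x=1 → posterior Dirichlet(3, 17/5, 9/5, 7/4)
obs 3: x=1 → posterior Dirichlet(3, 22/5, 9/5, 7/4)
obs 4: x=2 → posterior Dirichlet(3, 22/5, 14/5, 7/4)
obs 5: x=3 → posterior Dirichlet(3, 22/5, 14/5, 11/4)
obs 6: x=0 → posterior Dirichlet(4, 22/5, 14/5, 11/4)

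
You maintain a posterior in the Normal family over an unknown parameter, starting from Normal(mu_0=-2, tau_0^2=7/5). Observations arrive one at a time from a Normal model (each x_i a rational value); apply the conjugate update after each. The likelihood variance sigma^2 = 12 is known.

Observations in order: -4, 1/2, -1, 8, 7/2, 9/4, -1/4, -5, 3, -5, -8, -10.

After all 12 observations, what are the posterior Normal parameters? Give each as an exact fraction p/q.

mu_0=-29/18, tau_0^2=7/12

obs 1: x=-4 → posterior Normal(-148/67, 84/67)
obs 2: x=1/2 → posterior Normal(-289/148, 42/37)
obs 3: x=-1 → posterior Normal(-101/54, 28/27)
obs 4: x=8 → posterior Normal(-191/176, 21/22)
obs 5: x=7/2 → posterior Normal(-71/95, 84/95)
obs 6: x=9/4 → posterior Normal(-13/24, 14/17)
obs 7: x=-1/4 → posterior Normal(-57/109, 84/109)
obs 8: x=-5 → posterior Normal(-23/29, 21/29)
obs 9: x=3 → posterior Normal(-71/123, 28/41)
obs 10: x=-5 → posterior Normal(-53/65, 42/65)
obs 11: x=-8 → posterior Normal(-162/137, 84/137)
obs 12: x=-10 → posterior Normal(-29/18, 7/12)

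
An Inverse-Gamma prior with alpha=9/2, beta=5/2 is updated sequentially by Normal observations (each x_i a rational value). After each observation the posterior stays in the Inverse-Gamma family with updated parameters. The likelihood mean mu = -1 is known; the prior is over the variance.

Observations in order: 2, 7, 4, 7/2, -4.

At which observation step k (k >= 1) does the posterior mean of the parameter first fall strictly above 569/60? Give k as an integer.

k = 3

obs 1: x=2 → posterior Inverse-Gamma(5, 7)
obs 2: x=7 → posterior Inverse-Gamma(11/2, 39)
obs 3: x=4 → posterior Inverse-Gamma(6, 103/2)
obs 4: x=7/2 → posterior Inverse-Gamma(13/2, 493/8)
obs 5: x=-4 → posterior Inverse-Gamma(7, 529/8)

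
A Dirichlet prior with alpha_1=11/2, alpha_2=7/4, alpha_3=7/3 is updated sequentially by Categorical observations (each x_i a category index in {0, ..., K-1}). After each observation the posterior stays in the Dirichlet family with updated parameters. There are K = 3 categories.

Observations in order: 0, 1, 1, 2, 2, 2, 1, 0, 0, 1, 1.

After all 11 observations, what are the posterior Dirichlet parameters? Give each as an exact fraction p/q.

obs 1: x=0 → posterior Dirichlet(13/2, 7/4, 7/3)
obs 2: x=1 → posterior Dirichlet(13/2, 11/4, 7/3)
obs 3: x=1 → posterior Dirichlet(13/2, 15/4, 7/3)
obs 4: x=2 → posterior Dirichlet(13/2, 15/4, 10/3)
obs 5: x=2 → posterior Dirichlet(13/2, 15/4, 13/3)
obs 6: x=2 → posterior Dirichlet(13/2, 15/4, 16/3)
obs 7: x=1 → posterior Dirichlet(13/2, 19/4, 16/3)
obs 8: x=0 → posterior Dirichlet(15/2, 19/4, 16/3)
obs 9: x=0 → posterior Dirichlet(17/2, 19/4, 16/3)
obs 10: x=1 → posterior Dirichlet(17/2, 23/4, 16/3)
obs 11: x=1 → posterior Dirichlet(17/2, 27/4, 16/3)

alpha_1=17/2, alpha_2=27/4, alpha_3=16/3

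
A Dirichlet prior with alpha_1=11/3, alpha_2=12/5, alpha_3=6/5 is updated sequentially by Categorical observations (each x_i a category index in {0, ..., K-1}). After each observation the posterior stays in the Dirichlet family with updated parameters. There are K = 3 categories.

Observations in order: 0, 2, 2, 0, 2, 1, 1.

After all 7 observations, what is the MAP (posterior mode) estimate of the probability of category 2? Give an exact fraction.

48/169

obs 1: x=0 → posterior Dirichlet(14/3, 12/5, 6/5)
obs 2: x=2 → posterior Dirichlet(14/3, 12/5, 11/5)
obs 3: x=2 → posterior Dirichlet(14/3, 12/5, 16/5)
obs 4: x=0 → posterior Dirichlet(17/3, 12/5, 16/5)
obs 5: x=2 → posterior Dirichlet(17/3, 12/5, 21/5)
obs 6: x=1 → posterior Dirichlet(17/3, 17/5, 21/5)
obs 7: x=1 → posterior Dirichlet(17/3, 22/5, 21/5)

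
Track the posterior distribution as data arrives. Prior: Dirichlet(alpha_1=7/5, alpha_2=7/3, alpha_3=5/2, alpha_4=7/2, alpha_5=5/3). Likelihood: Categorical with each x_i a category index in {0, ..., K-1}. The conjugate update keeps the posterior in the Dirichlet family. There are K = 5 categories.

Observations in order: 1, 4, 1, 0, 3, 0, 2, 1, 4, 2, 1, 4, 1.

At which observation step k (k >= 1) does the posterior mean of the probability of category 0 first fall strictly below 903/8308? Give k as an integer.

k = 2

obs 1: x=1 → posterior Dirichlet(7/5, 10/3, 5/2, 7/2, 5/3)
obs 2: x=4 → posterior Dirichlet(7/5, 10/3, 5/2, 7/2, 8/3)
obs 3: x=1 → posterior Dirichlet(7/5, 13/3, 5/2, 7/2, 8/3)
obs 4: x=0 → posterior Dirichlet(12/5, 13/3, 5/2, 7/2, 8/3)
obs 5: x=3 → posterior Dirichlet(12/5, 13/3, 5/2, 9/2, 8/3)
obs 6: x=0 → posterior Dirichlet(17/5, 13/3, 5/2, 9/2, 8/3)
obs 7: x=2 → posterior Dirichlet(17/5, 13/3, 7/2, 9/2, 8/3)
obs 8: x=1 → posterior Dirichlet(17/5, 16/3, 7/2, 9/2, 8/3)
obs 9: x=4 → posterior Dirichlet(17/5, 16/3, 7/2, 9/2, 11/3)
obs 10: x=2 → posterior Dirichlet(17/5, 16/3, 9/2, 9/2, 11/3)
obs 11: x=1 → posterior Dirichlet(17/5, 19/3, 9/2, 9/2, 11/3)
obs 12: x=4 → posterior Dirichlet(17/5, 19/3, 9/2, 9/2, 14/3)
obs 13: x=1 → posterior Dirichlet(17/5, 22/3, 9/2, 9/2, 14/3)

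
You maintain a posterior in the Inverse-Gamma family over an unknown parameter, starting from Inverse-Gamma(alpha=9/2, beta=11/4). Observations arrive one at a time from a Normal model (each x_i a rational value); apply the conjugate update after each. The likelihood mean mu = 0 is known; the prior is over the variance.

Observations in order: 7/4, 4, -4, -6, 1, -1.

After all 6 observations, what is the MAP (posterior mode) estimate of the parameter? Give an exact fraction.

1257/272

obs 1: x=7/4 → posterior Inverse-Gamma(5, 137/32)
obs 2: x=4 → posterior Inverse-Gamma(11/2, 393/32)
obs 3: x=-4 → posterior Inverse-Gamma(6, 649/32)
obs 4: x=-6 → posterior Inverse-Gamma(13/2, 1225/32)
obs 5: x=1 → posterior Inverse-Gamma(7, 1241/32)
obs 6: x=-1 → posterior Inverse-Gamma(15/2, 1257/32)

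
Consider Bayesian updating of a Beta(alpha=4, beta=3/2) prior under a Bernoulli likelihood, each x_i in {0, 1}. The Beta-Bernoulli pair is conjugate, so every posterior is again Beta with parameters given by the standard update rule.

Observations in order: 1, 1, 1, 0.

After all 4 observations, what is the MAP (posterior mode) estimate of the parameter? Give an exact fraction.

4/5

obs 1: x=1 → posterior Beta(5, 3/2)
obs 2: x=1 → posterior Beta(6, 3/2)
obs 3: x=1 → posterior Beta(7, 3/2)
obs 4: x=0 → posterior Beta(7, 5/2)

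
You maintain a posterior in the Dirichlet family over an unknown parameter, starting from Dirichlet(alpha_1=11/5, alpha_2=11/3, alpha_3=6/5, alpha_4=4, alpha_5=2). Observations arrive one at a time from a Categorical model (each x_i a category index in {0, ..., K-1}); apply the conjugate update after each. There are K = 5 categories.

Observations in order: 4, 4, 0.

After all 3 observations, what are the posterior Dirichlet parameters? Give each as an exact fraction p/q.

alpha_1=16/5, alpha_2=11/3, alpha_3=6/5, alpha_4=4, alpha_5=4

obs 1: x=4 → posterior Dirichlet(11/5, 11/3, 6/5, 4, 3)
obs 2: x=4 → posterior Dirichlet(11/5, 11/3, 6/5, 4, 4)
obs 3: x=0 → posterior Dirichlet(16/5, 11/3, 6/5, 4, 4)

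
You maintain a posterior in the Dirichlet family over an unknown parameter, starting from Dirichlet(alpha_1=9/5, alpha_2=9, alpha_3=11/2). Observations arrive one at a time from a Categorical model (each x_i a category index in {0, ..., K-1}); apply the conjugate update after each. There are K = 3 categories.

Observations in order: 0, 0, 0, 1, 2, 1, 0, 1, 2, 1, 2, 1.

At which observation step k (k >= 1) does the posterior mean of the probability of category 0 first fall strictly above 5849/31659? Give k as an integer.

k = 2

obs 1: x=0 → posterior Dirichlet(14/5, 9, 11/2)
obs 2: x=0 → posterior Dirichlet(19/5, 9, 11/2)
obs 3: x=0 → posterior Dirichlet(24/5, 9, 11/2)
obs 4: x=1 → posterior Dirichlet(24/5, 10, 11/2)
obs 5: x=2 → posterior Dirichlet(24/5, 10, 13/2)
obs 6: x=1 → posterior Dirichlet(24/5, 11, 13/2)
obs 7: x=0 → posterior Dirichlet(29/5, 11, 13/2)
obs 8: x=1 → posterior Dirichlet(29/5, 12, 13/2)
obs 9: x=2 → posterior Dirichlet(29/5, 12, 15/2)
obs 10: x=1 → posterior Dirichlet(29/5, 13, 15/2)
obs 11: x=2 → posterior Dirichlet(29/5, 13, 17/2)
obs 12: x=1 → posterior Dirichlet(29/5, 14, 17/2)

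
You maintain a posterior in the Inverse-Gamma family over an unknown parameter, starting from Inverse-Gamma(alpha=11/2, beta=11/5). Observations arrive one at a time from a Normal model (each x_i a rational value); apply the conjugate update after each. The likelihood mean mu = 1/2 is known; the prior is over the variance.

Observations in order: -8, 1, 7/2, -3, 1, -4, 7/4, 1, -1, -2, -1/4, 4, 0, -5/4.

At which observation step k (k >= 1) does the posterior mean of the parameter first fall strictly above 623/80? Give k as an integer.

k = 6

obs 1: x=-8 → posterior Inverse-Gamma(6, 1533/40)
obs 2: x=1 → posterior Inverse-Gamma(13/2, 769/20)
obs 3: x=7/2 → posterior Inverse-Gamma(7, 859/20)
obs 4: x=-3 → posterior Inverse-Gamma(15/2, 1963/40)
obs 5: x=1 → posterior Inverse-Gamma(8, 246/5)
obs 6: x=-4 → posterior Inverse-Gamma(17/2, 2373/40)
obs 7: x=7/4 → posterior Inverse-Gamma(9, 9617/160)
obs 8: x=1 → posterior Inverse-Gamma(19/2, 9637/160)
obs 9: x=-1 → posterior Inverse-Gamma(10, 9817/160)
obs 10: x=-2 → posterior Inverse-Gamma(21/2, 10317/160)
obs 11: x=-1/4 → posterior Inverse-Gamma(11, 5181/80)
obs 12: x=4 → posterior Inverse-Gamma(23/2, 5671/80)
obs 13: x=0 → posterior Inverse-Gamma(12, 5681/80)
obs 14: x=-5/4 → posterior Inverse-Gamma(25/2, 11607/160)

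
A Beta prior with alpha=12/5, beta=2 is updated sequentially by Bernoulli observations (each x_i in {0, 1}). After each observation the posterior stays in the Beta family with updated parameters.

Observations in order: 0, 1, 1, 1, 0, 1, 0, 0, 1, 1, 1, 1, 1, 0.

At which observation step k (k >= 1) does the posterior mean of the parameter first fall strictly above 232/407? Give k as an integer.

k = 3

obs 1: x=0 → posterior Beta(12/5, 3)
obs 2: x=1 → posterior Beta(17/5, 3)
obs 3: x=1 → posterior Beta(22/5, 3)
obs 4: x=1 → posterior Beta(27/5, 3)
obs 5: x=0 → posterior Beta(27/5, 4)
obs 6: x=1 → posterior Beta(32/5, 4)
obs 7: x=0 → posterior Beta(32/5, 5)
obs 8: x=0 → posterior Beta(32/5, 6)
obs 9: x=1 → posterior Beta(37/5, 6)
obs 10: x=1 → posterior Beta(42/5, 6)
obs 11: x=1 → posterior Beta(47/5, 6)
obs 12: x=1 → posterior Beta(52/5, 6)
obs 13: x=1 → posterior Beta(57/5, 6)
obs 14: x=0 → posterior Beta(57/5, 7)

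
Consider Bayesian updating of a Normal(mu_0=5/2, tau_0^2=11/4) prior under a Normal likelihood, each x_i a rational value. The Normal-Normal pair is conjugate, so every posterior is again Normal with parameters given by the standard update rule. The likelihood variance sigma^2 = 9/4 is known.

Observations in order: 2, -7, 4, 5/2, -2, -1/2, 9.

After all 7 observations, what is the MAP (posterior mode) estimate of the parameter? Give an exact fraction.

obs 1: x=2 → posterior Normal(89/40, 99/80)
obs 2: x=-7 → posterior Normal(-65/62, 99/124)
obs 3: x=4 → posterior Normal(23/84, 33/56)
obs 4: x=5/2 → posterior Normal(39/53, 99/212)
obs 5: x=-2 → posterior Normal(17/64, 99/256)
obs 6: x=-1/2 → posterior Normal(23/150, 33/100)
obs 7: x=9 → posterior Normal(221/172, 99/344)

221/172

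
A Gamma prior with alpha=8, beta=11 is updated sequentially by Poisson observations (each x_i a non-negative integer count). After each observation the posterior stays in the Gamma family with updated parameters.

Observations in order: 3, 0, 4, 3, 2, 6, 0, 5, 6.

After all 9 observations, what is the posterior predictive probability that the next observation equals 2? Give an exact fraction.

966195842908160000000000000000000000000000000000000/3685975927806112219127687339549342762856035687969181

obs 1: x=3 → posterior Gamma(11, 12)
obs 2: x=0 → posterior Gamma(11, 13)
obs 3: x=4 → posterior Gamma(15, 14)
obs 4: x=3 → posterior Gamma(18, 15)
obs 5: x=2 → posterior Gamma(20, 16)
obs 6: x=6 → posterior Gamma(26, 17)
obs 7: x=0 → posterior Gamma(26, 18)
obs 8: x=5 → posterior Gamma(31, 19)
obs 9: x=6 → posterior Gamma(37, 20)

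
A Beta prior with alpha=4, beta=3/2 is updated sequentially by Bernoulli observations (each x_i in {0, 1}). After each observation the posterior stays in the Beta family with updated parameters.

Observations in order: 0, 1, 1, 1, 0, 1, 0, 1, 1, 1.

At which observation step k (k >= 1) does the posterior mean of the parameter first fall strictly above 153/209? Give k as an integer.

obs 1: x=0 → posterior Beta(4, 5/2)
obs 2: x=1 → posterior Beta(5, 5/2)
obs 3: x=1 → posterior Beta(6, 5/2)
obs 4: x=1 → posterior Beta(7, 5/2)
obs 5: x=0 → posterior Beta(7, 7/2)
obs 6: x=1 → posterior Beta(8, 7/2)
obs 7: x=0 → posterior Beta(8, 9/2)
obs 8: x=1 → posterior Beta(9, 9/2)
obs 9: x=1 → posterior Beta(10, 9/2)
obs 10: x=1 → posterior Beta(11, 9/2)

k = 4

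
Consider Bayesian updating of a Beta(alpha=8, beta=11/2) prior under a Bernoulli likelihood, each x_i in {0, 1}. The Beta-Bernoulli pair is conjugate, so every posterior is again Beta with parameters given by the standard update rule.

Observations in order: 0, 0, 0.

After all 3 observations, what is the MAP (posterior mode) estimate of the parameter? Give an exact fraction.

14/29

obs 1: x=0 → posterior Beta(8, 13/2)
obs 2: x=0 → posterior Beta(8, 15/2)
obs 3: x=0 → posterior Beta(8, 17/2)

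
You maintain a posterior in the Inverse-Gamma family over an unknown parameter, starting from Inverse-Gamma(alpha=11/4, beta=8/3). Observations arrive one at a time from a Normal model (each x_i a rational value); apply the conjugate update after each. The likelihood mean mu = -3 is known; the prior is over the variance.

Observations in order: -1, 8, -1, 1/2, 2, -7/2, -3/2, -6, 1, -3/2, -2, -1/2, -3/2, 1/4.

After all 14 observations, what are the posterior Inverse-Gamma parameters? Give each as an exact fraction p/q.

alpha=39/4, beta=10627/96

obs 1: x=-1 → posterior Inverse-Gamma(13/4, 14/3)
obs 2: x=8 → posterior Inverse-Gamma(15/4, 391/6)
obs 3: x=-1 → posterior Inverse-Gamma(17/4, 403/6)
obs 4: x=1/2 → posterior Inverse-Gamma(19/4, 1759/24)
obs 5: x=2 → posterior Inverse-Gamma(21/4, 2059/24)
obs 6: x=-7/2 → posterior Inverse-Gamma(23/4, 1031/12)
obs 7: x=-3/2 → posterior Inverse-Gamma(25/4, 2089/24)
obs 8: x=-6 → posterior Inverse-Gamma(27/4, 2197/24)
obs 9: x=1 → posterior Inverse-Gamma(29/4, 2389/24)
obs 10: x=-3/2 → posterior Inverse-Gamma(31/4, 302/3)
obs 11: x=-2 → posterior Inverse-Gamma(33/4, 607/6)
obs 12: x=-1/2 → posterior Inverse-Gamma(35/4, 2503/24)
obs 13: x=-3/2 → posterior Inverse-Gamma(37/4, 1265/12)
obs 14: x=1/4 → posterior Inverse-Gamma(39/4, 10627/96)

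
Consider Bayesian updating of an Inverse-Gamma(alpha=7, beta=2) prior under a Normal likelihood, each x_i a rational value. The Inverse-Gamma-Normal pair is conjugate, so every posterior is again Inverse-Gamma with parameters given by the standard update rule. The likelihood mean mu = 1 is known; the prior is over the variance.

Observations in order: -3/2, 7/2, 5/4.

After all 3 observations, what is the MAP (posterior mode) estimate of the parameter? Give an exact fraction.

obs 1: x=-3/2 → posterior Inverse-Gamma(15/2, 41/8)
obs 2: x=7/2 → posterior Inverse-Gamma(8, 33/4)
obs 3: x=5/4 → posterior Inverse-Gamma(17/2, 265/32)

265/304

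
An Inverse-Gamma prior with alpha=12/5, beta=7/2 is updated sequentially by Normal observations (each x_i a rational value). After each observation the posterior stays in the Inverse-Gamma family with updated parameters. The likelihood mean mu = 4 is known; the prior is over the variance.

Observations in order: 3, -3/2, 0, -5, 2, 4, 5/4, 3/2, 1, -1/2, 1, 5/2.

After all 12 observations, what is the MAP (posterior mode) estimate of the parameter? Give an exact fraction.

15485/1504

obs 1: x=3 → posterior Inverse-Gamma(29/10, 4)
obs 2: x=-3/2 → posterior Inverse-Gamma(17/5, 153/8)
obs 3: x=0 → posterior Inverse-Gamma(39/10, 217/8)
obs 4: x=-5 → posterior Inverse-Gamma(22/5, 541/8)
obs 5: x=2 → posterior Inverse-Gamma(49/10, 557/8)
obs 6: x=4 → posterior Inverse-Gamma(27/5, 557/8)
obs 7: x=5/4 → posterior Inverse-Gamma(59/10, 2349/32)
obs 8: x=3/2 → posterior Inverse-Gamma(32/5, 2449/32)
obs 9: x=1 → posterior Inverse-Gamma(69/10, 2593/32)
obs 10: x=-1/2 → posterior Inverse-Gamma(37/5, 2917/32)
obs 11: x=1 → posterior Inverse-Gamma(79/10, 3061/32)
obs 12: x=5/2 → posterior Inverse-Gamma(42/5, 3097/32)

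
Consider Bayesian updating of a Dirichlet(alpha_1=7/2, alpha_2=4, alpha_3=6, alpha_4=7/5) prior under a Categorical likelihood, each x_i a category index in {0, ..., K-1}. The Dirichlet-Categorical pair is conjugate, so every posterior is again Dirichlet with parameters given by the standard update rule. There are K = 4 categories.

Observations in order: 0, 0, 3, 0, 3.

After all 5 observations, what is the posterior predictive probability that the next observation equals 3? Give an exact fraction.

34/199

obs 1: x=0 → posterior Dirichlet(9/2, 4, 6, 7/5)
obs 2: x=0 → posterior Dirichlet(11/2, 4, 6, 7/5)
obs 3: x=3 → posterior Dirichlet(11/2, 4, 6, 12/5)
obs 4: x=0 → posterior Dirichlet(13/2, 4, 6, 12/5)
obs 5: x=3 → posterior Dirichlet(13/2, 4, 6, 17/5)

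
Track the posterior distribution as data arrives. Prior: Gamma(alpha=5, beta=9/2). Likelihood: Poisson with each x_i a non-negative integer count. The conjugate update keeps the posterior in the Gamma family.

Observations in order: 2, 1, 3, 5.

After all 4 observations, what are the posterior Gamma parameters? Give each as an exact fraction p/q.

obs 1: x=2 → posterior Gamma(7, 11/2)
obs 2: x=1 → posterior Gamma(8, 13/2)
obs 3: x=3 → posterior Gamma(11, 15/2)
obs 4: x=5 → posterior Gamma(16, 17/2)

alpha=16, beta=17/2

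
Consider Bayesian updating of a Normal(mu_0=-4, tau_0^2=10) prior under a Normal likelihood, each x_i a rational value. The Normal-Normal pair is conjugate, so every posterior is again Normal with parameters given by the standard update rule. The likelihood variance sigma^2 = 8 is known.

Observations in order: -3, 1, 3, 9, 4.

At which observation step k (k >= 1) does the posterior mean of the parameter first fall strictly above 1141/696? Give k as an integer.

obs 1: x=-3 → posterior Normal(-31/9, 40/9)
obs 2: x=1 → posterior Normal(-13/7, 20/7)
obs 3: x=3 → posterior Normal(-11/19, 40/19)
obs 4: x=9 → posterior Normal(17/12, 5/3)
obs 5: x=4 → posterior Normal(54/29, 40/29)

k = 5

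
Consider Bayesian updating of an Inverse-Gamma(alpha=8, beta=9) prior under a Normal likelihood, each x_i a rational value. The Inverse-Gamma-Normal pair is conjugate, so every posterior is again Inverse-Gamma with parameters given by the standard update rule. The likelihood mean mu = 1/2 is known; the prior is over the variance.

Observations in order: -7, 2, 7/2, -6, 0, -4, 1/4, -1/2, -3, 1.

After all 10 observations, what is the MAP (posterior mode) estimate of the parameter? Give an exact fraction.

2589/448

obs 1: x=-7 → posterior Inverse-Gamma(17/2, 297/8)
obs 2: x=2 → posterior Inverse-Gamma(9, 153/4)
obs 3: x=7/2 → posterior Inverse-Gamma(19/2, 171/4)
obs 4: x=-6 → posterior Inverse-Gamma(10, 511/8)
obs 5: x=0 → posterior Inverse-Gamma(21/2, 64)
obs 6: x=-4 → posterior Inverse-Gamma(11, 593/8)
obs 7: x=1/4 → posterior Inverse-Gamma(23/2, 2373/32)
obs 8: x=-1/2 → posterior Inverse-Gamma(12, 2389/32)
obs 9: x=-3 → posterior Inverse-Gamma(25/2, 2585/32)
obs 10: x=1 → posterior Inverse-Gamma(13, 2589/32)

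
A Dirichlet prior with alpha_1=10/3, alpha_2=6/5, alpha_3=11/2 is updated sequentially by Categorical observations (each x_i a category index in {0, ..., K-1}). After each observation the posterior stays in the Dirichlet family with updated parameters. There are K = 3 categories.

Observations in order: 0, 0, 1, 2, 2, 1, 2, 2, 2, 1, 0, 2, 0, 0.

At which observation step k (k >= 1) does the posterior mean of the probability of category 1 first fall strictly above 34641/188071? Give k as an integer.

k = 6

obs 1: x=0 → posterior Dirichlet(13/3, 6/5, 11/2)
obs 2: x=0 → posterior Dirichlet(16/3, 6/5, 11/2)
obs 3: x=1 → posterior Dirichlet(16/3, 11/5, 11/2)
obs 4: x=2 → posterior Dirichlet(16/3, 11/5, 13/2)
obs 5: x=2 → posterior Dirichlet(16/3, 11/5, 15/2)
obs 6: x=1 → posterior Dirichlet(16/3, 16/5, 15/2)
obs 7: x=2 → posterior Dirichlet(16/3, 16/5, 17/2)
obs 8: x=2 → posterior Dirichlet(16/3, 16/5, 19/2)
obs 9: x=2 → posterior Dirichlet(16/3, 16/5, 21/2)
obs 10: x=1 → posterior Dirichlet(16/3, 21/5, 21/2)
obs 11: x=0 → posterior Dirichlet(19/3, 21/5, 21/2)
obs 12: x=2 → posterior Dirichlet(19/3, 21/5, 23/2)
obs 13: x=0 → posterior Dirichlet(22/3, 21/5, 23/2)
obs 14: x=0 → posterior Dirichlet(25/3, 21/5, 23/2)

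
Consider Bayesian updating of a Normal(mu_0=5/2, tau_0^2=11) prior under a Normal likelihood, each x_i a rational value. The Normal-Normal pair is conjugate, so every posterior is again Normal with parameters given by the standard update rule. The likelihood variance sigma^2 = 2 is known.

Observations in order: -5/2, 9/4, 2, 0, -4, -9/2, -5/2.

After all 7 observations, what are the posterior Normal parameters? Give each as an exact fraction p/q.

mu_0=-387/316, tau_0^2=22/79

obs 1: x=-5/2 → posterior Normal(-45/26, 22/13)
obs 2: x=9/4 → posterior Normal(3/32, 11/12)
obs 3: x=2 → posterior Normal(97/140, 22/35)
obs 4: x=0 → posterior Normal(97/184, 11/23)
obs 5: x=-4 → posterior Normal(-79/228, 22/57)
obs 6: x=-9/2 → posterior Normal(-277/272, 11/34)
obs 7: x=-5/2 → posterior Normal(-387/316, 22/79)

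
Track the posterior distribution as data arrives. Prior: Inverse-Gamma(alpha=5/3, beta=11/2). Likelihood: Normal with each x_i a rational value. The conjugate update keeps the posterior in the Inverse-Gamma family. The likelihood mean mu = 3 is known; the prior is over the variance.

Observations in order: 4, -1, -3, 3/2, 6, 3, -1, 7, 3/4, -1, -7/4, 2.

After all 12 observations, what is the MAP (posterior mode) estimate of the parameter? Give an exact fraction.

3645/416

obs 1: x=4 → posterior Inverse-Gamma(13/6, 6)
obs 2: x=-1 → posterior Inverse-Gamma(8/3, 14)
obs 3: x=-3 → posterior Inverse-Gamma(19/6, 32)
obs 4: x=3/2 → posterior Inverse-Gamma(11/3, 265/8)
obs 5: x=6 → posterior Inverse-Gamma(25/6, 301/8)
obs 6: x=3 → posterior Inverse-Gamma(14/3, 301/8)
obs 7: x=-1 → posterior Inverse-Gamma(31/6, 365/8)
obs 8: x=7 → posterior Inverse-Gamma(17/3, 429/8)
obs 9: x=3/4 → posterior Inverse-Gamma(37/6, 1797/32)
obs 10: x=-1 → posterior Inverse-Gamma(20/3, 2053/32)
obs 11: x=-7/4 → posterior Inverse-Gamma(43/6, 1207/16)
obs 12: x=2 → posterior Inverse-Gamma(23/3, 1215/16)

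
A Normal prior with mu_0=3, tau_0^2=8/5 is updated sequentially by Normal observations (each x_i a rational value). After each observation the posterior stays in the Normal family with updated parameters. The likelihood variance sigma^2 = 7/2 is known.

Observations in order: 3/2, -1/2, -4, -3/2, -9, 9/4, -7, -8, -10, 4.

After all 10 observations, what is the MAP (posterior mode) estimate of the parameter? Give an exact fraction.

obs 1: x=3/2 → posterior Normal(43/17, 56/51)
obs 2: x=-1/2 → posterior Normal(121/67, 56/67)
obs 3: x=-4 → posterior Normal(57/83, 56/83)
obs 4: x=-3/2 → posterior Normal(1/3, 56/99)
obs 5: x=-9 → posterior Normal(-111/115, 56/115)
obs 6: x=9/4 → posterior Normal(-75/131, 56/131)
obs 7: x=-7 → posterior Normal(-187/147, 8/21)
obs 8: x=-8 → posterior Normal(-315/163, 56/163)
obs 9: x=-10 → posterior Normal(-475/179, 56/179)
obs 10: x=4 → posterior Normal(-137/65, 56/195)

-137/65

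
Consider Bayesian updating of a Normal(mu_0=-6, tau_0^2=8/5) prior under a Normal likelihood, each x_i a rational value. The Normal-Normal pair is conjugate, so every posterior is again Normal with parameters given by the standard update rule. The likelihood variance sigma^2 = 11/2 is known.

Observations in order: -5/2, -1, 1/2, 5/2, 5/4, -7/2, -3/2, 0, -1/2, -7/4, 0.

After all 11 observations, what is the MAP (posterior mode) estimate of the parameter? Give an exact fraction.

obs 1: x=-5/2 → posterior Normal(-370/71, 88/71)
obs 2: x=-1 → posterior Normal(-386/87, 88/87)
obs 3: x=1/2 → posterior Normal(-378/103, 88/103)
obs 4: x=5/2 → posterior Normal(-338/119, 88/119)
obs 5: x=5/4 → posterior Normal(-106/45, 88/135)
obs 6: x=-7/2 → posterior Normal(-374/151, 88/151)
obs 7: x=-3/2 → posterior Normal(-398/167, 88/167)
obs 8: x=0 → posterior Normal(-398/183, 88/183)
obs 9: x=-1/2 → posterior Normal(-406/199, 88/199)
obs 10: x=-7/4 → posterior Normal(-434/215, 88/215)
obs 11: x=0 → posterior Normal(-62/33, 8/21)

-62/33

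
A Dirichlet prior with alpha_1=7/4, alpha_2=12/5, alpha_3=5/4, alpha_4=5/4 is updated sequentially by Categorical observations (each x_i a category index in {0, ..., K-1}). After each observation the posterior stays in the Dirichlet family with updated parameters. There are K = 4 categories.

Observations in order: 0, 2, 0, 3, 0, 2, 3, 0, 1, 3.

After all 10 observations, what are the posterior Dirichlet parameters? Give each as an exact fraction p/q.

alpha_1=23/4, alpha_2=17/5, alpha_3=13/4, alpha_4=17/4

obs 1: x=0 → posterior Dirichlet(11/4, 12/5, 5/4, 5/4)
obs 2: x=2 → posterior Dirichlet(11/4, 12/5, 9/4, 5/4)
obs 3: x=0 → posterior Dirichlet(15/4, 12/5, 9/4, 5/4)
obs 4: x=3 → posterior Dirichlet(15/4, 12/5, 9/4, 9/4)
obs 5: x=0 → posterior Dirichlet(19/4, 12/5, 9/4, 9/4)
obs 6: x=2 → posterior Dirichlet(19/4, 12/5, 13/4, 9/4)
obs 7: x=3 → posterior Dirichlet(19/4, 12/5, 13/4, 13/4)
obs 8: x=0 → posterior Dirichlet(23/4, 12/5, 13/4, 13/4)
obs 9: x=1 → posterior Dirichlet(23/4, 17/5, 13/4, 13/4)
obs 10: x=3 → posterior Dirichlet(23/4, 17/5, 13/4, 17/4)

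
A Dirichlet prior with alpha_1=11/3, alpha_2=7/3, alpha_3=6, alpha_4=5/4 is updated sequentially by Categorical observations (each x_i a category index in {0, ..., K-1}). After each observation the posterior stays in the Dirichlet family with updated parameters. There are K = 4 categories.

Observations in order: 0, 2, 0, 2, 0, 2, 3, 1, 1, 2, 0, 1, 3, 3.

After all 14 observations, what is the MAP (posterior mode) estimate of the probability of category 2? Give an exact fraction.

obs 1: x=0 → posterior Dirichlet(14/3, 7/3, 6, 5/4)
obs 2: x=2 → posterior Dirichlet(14/3, 7/3, 7, 5/4)
obs 3: x=0 → posterior Dirichlet(17/3, 7/3, 7, 5/4)
obs 4: x=2 → posterior Dirichlet(17/3, 7/3, 8, 5/4)
obs 5: x=0 → posterior Dirichlet(20/3, 7/3, 8, 5/4)
obs 6: x=2 → posterior Dirichlet(20/3, 7/3, 9, 5/4)
obs 7: x=3 → posterior Dirichlet(20/3, 7/3, 9, 9/4)
obs 8: x=1 → posterior Dirichlet(20/3, 10/3, 9, 9/4)
obs 9: x=1 → posterior Dirichlet(20/3, 13/3, 9, 9/4)
obs 10: x=2 → posterior Dirichlet(20/3, 13/3, 10, 9/4)
obs 11: x=0 → posterior Dirichlet(23/3, 13/3, 10, 9/4)
obs 12: x=1 → posterior Dirichlet(23/3, 16/3, 10, 9/4)
obs 13: x=3 → posterior Dirichlet(23/3, 16/3, 10, 13/4)
obs 14: x=3 → posterior Dirichlet(23/3, 16/3, 10, 17/4)

12/31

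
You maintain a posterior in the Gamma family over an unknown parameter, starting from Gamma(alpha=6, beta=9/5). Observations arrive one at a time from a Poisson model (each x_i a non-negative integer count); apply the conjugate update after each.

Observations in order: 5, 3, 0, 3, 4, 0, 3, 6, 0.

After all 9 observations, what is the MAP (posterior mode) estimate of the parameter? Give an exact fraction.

obs 1: x=5 → posterior Gamma(11, 14/5)
obs 2: x=3 → posterior Gamma(14, 19/5)
obs 3: x=0 → posterior Gamma(14, 24/5)
obs 4: x=3 → posterior Gamma(17, 29/5)
obs 5: x=4 → posterior Gamma(21, 34/5)
obs 6: x=0 → posterior Gamma(21, 39/5)
obs 7: x=3 → posterior Gamma(24, 44/5)
obs 8: x=6 → posterior Gamma(30, 49/5)
obs 9: x=0 → posterior Gamma(30, 54/5)

145/54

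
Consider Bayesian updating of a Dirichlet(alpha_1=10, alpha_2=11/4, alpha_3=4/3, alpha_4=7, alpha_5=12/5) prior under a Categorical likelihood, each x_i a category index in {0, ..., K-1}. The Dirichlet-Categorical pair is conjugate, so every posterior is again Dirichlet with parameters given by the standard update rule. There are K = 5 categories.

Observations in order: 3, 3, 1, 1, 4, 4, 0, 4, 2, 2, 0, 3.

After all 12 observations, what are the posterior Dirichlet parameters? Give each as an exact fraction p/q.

obs 1: x=3 → posterior Dirichlet(10, 11/4, 4/3, 8, 12/5)
obs 2: x=3 → posterior Dirichlet(10, 11/4, 4/3, 9, 12/5)
obs 3: x=1 → posterior Dirichlet(10, 15/4, 4/3, 9, 12/5)
obs 4: x=1 → posterior Dirichlet(10, 19/4, 4/3, 9, 12/5)
obs 5: x=4 → posterior Dirichlet(10, 19/4, 4/3, 9, 17/5)
obs 6: x=4 → posterior Dirichlet(10, 19/4, 4/3, 9, 22/5)
obs 7: x=0 → posterior Dirichlet(11, 19/4, 4/3, 9, 22/5)
obs 8: x=4 → posterior Dirichlet(11, 19/4, 4/3, 9, 27/5)
obs 9: x=2 → posterior Dirichlet(11, 19/4, 7/3, 9, 27/5)
obs 10: x=2 → posterior Dirichlet(11, 19/4, 10/3, 9, 27/5)
obs 11: x=0 → posterior Dirichlet(12, 19/4, 10/3, 9, 27/5)
obs 12: x=3 → posterior Dirichlet(12, 19/4, 10/3, 10, 27/5)

alpha_1=12, alpha_2=19/4, alpha_3=10/3, alpha_4=10, alpha_5=27/5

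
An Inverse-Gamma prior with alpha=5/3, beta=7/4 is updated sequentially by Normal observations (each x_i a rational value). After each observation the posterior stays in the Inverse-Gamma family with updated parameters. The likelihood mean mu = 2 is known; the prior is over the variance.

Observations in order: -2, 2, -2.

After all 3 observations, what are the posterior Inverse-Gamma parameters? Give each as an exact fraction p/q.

obs 1: x=-2 → posterior Inverse-Gamma(13/6, 39/4)
obs 2: x=2 → posterior Inverse-Gamma(8/3, 39/4)
obs 3: x=-2 → posterior Inverse-Gamma(19/6, 71/4)

alpha=19/6, beta=71/4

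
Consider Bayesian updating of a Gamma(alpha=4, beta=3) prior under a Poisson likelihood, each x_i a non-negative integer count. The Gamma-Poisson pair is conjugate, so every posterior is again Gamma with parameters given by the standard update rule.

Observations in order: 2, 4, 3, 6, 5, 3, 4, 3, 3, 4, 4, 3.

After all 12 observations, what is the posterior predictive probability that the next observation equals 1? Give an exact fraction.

obs 1: x=2 → posterior Gamma(6, 4)
obs 2: x=4 → posterior Gamma(10, 5)
obs 3: x=3 → posterior Gamma(13, 6)
obs 4: x=6 → posterior Gamma(19, 7)
obs 5: x=5 → posterior Gamma(24, 8)
obs 6: x=3 → posterior Gamma(27, 9)
obs 7: x=4 → posterior Gamma(31, 10)
obs 8: x=3 → posterior Gamma(34, 11)
obs 9: x=3 → posterior Gamma(37, 12)
obs 10: x=4 → posterior Gamma(41, 13)
obs 11: x=4 → posterior Gamma(45, 14)
obs 12: x=3 → posterior Gamma(48, 15)

850162000285399449204543742553141782991588115692138671875/6277101735386680763835789423207666416102355444464034512896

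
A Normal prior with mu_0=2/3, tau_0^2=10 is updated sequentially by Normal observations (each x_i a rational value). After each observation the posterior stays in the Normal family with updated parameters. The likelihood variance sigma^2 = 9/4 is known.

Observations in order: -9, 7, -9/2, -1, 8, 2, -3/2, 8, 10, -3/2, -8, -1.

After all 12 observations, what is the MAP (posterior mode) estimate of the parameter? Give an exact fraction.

obs 1: x=-9 → posterior Normal(-354/49, 90/49)
obs 2: x=7 → posterior Normal(-74/89, 90/89)
obs 3: x=-9/2 → posterior Normal(-254/129, 30/43)
obs 4: x=-1 → posterior Normal(-294/169, 90/169)
obs 5: x=8 → posterior Normal(26/209, 90/209)
obs 6: x=2 → posterior Normal(106/249, 30/83)
obs 7: x=-3/2 → posterior Normal(46/289, 90/289)
obs 8: x=8 → posterior Normal(366/329, 90/329)
obs 9: x=10 → posterior Normal(766/369, 10/41)
obs 10: x=-3/2 → posterior Normal(706/409, 90/409)
obs 11: x=-8 → posterior Normal(386/449, 90/449)
obs 12: x=-1 → posterior Normal(346/489, 30/163)

346/489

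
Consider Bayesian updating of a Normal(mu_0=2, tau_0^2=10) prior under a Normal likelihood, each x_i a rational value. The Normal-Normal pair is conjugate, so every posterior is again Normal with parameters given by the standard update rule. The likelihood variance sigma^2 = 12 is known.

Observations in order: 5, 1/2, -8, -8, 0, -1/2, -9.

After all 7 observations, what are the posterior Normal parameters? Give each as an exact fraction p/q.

obs 1: x=5 → posterior Normal(37/11, 60/11)
obs 2: x=1/2 → posterior Normal(79/32, 15/4)
obs 3: x=-8 → posterior Normal(-1/42, 20/7)
obs 4: x=-8 → posterior Normal(-81/52, 30/13)
obs 5: x=0 → posterior Normal(-81/62, 60/31)
obs 6: x=-1/2 → posterior Normal(-43/36, 5/3)
obs 7: x=-9 → posterior Normal(-88/41, 60/41)

mu_0=-88/41, tau_0^2=60/41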